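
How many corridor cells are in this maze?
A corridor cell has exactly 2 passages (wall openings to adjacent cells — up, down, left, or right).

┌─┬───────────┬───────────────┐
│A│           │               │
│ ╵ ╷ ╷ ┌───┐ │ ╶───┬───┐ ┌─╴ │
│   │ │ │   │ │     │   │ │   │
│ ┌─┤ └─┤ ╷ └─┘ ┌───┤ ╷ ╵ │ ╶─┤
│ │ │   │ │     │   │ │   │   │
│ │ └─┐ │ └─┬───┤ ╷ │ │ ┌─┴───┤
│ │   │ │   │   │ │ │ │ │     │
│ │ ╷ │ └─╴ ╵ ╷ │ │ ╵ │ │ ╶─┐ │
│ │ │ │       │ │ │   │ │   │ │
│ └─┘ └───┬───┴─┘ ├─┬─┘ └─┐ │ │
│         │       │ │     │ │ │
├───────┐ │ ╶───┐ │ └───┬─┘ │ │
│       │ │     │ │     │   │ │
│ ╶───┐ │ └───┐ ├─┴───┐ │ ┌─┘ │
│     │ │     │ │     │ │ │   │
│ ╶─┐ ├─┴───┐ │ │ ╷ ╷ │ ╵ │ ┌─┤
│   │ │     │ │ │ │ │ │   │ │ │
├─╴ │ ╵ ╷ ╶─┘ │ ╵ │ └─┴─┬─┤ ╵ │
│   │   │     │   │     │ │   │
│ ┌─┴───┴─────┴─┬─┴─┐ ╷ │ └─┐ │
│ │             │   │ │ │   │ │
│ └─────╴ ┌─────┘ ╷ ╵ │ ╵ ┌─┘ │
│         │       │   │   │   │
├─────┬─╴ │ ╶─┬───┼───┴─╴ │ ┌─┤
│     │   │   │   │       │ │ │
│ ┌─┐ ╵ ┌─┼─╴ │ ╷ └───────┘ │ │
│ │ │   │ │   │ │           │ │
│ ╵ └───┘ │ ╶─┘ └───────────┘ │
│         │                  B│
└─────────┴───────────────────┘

Counting cells with exactly 2 passages:
Total corridor cells: 179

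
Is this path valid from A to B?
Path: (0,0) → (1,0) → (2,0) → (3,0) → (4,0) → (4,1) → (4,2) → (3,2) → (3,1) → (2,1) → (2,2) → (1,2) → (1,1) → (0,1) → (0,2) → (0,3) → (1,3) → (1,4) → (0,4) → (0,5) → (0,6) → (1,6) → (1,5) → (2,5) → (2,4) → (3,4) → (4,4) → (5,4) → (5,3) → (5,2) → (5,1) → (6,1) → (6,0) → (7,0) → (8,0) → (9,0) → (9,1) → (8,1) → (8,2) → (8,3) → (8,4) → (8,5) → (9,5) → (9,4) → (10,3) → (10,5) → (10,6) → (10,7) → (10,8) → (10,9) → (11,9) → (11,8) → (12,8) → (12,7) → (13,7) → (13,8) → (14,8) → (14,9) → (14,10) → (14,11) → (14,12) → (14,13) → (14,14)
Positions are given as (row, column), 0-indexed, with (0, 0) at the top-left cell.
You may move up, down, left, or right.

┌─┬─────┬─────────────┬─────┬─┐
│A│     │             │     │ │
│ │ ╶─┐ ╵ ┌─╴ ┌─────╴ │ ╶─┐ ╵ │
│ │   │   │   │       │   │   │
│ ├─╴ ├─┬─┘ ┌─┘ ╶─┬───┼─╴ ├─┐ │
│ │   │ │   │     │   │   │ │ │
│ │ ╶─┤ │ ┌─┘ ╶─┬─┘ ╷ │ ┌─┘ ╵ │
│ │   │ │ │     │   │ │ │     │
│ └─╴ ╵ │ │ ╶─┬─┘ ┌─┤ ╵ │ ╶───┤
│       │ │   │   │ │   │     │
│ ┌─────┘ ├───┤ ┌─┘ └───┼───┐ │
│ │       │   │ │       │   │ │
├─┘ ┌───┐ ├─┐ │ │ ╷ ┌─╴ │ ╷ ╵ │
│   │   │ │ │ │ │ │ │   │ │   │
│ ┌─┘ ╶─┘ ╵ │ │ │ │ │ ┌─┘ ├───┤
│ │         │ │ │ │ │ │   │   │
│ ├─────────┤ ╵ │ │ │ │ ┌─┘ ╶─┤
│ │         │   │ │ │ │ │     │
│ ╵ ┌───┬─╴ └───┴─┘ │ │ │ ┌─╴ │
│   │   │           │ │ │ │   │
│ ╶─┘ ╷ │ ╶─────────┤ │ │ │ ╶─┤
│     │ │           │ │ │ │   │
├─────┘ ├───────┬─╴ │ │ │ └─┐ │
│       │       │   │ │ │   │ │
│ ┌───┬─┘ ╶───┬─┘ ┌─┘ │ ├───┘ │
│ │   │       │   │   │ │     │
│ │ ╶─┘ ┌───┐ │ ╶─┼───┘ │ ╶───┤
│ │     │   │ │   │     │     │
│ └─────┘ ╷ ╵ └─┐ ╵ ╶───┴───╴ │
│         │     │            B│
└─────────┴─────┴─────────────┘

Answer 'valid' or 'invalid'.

Checking path validity:
Result: Invalid move at step 44: cannot move from (9, 4) to (10, 3).

invalid

Correct solution:

┌─┬─────┬─────────────┬─────┬─┐
│A│↱ → ↓│↱ → ↓        │     │ │
│ │ ╶─┐ ╵ ┌─╴ ┌─────╴ │ ╶─┐ ╵ │
│↓│↑ ↰│↳ ↑│↓ ↲│       │   │   │
│ ├─╴ ├─┬─┘ ┌─┘ ╶─┬───┼─╴ ├─┐ │
│↓│↱ ↑│ │↓ ↲│     │   │   │ │ │
│ │ ╶─┤ │ ┌─┘ ╶─┬─┘ ╷ │ ┌─┘ ╵ │
│↓│↑ ↰│ │↓│     │   │ │ │     │
│ └─╴ ╵ │ │ ╶─┬─┘ ┌─┤ ╵ │ ╶───┤
│↳ → ↑  │↓│   │   │ │   │     │
│ ┌─────┘ ├───┤ ┌─┘ └───┼───┐ │
│ │↓ ← ← ↲│   │ │       │   │ │
├─┘ ┌───┐ ├─┐ │ │ ╷ ┌─╴ │ ╷ ╵ │
│↓ ↲│   │ │ │ │ │ │ │   │ │   │
│ ┌─┘ ╶─┘ ╵ │ │ │ │ │ ┌─┘ ├───┤
│↓│         │ │ │ │ │ │   │   │
│ ├─────────┤ ╵ │ │ │ │ ┌─┘ ╶─┤
│↓│↱ → → → ↓│   │ │ │ │ │     │
│ ╵ ┌───┬─╴ └───┴─┘ │ │ │ ┌─╴ │
│↳ ↑│   │↓ ↲        │ │ │ │   │
│ ╶─┘ ╷ │ ╶─────────┤ │ │ │ ╶─┤
│     │ │↳ → → → → ↓│ │ │ │   │
├─────┘ ├───────┬─╴ │ │ │ └─┐ │
│       │       │↓ ↲│ │ │   │ │
│ ┌───┬─┘ ╶───┬─┘ ┌─┘ │ ├───┘ │
│ │   │       │↓ ↲│   │ │     │
│ │ ╶─┘ ┌───┐ │ ╶─┼───┘ │ ╶───┤
│ │     │   │ │↳ ↓│     │     │
│ └─────┘ ╷ ╵ └─┐ ╵ ╶───┴───╴ │
│         │     │↳ → → → → → B│
└─────────┴─────┴─────────────┘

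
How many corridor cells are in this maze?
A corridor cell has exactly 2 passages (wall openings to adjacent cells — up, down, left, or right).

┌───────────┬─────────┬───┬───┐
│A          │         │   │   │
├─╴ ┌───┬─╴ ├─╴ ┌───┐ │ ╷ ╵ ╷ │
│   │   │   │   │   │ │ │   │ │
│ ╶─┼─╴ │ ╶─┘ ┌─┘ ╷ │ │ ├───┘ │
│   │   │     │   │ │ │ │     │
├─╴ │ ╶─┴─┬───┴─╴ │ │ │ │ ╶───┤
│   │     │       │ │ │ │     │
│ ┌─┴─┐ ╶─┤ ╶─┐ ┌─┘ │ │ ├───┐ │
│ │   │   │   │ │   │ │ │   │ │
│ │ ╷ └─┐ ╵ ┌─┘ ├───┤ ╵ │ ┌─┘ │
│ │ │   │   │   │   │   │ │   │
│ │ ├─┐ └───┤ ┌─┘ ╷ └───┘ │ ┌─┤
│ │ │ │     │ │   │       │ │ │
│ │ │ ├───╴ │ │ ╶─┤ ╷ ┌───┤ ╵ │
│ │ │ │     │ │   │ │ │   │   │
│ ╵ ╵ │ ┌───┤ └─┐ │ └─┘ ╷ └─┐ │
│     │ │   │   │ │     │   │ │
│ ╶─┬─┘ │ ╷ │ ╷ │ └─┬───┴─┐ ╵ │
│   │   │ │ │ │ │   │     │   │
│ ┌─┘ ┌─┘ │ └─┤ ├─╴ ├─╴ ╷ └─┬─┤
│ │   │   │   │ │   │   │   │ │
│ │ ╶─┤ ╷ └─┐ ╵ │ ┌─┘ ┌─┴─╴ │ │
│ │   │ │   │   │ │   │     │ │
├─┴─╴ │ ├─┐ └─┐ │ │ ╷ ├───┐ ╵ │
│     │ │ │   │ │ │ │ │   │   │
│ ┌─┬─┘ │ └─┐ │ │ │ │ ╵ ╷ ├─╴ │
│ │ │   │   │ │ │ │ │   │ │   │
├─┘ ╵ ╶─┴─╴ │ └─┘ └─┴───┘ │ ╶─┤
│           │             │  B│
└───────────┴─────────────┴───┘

Counting cells with exactly 2 passages:
Total corridor cells: 179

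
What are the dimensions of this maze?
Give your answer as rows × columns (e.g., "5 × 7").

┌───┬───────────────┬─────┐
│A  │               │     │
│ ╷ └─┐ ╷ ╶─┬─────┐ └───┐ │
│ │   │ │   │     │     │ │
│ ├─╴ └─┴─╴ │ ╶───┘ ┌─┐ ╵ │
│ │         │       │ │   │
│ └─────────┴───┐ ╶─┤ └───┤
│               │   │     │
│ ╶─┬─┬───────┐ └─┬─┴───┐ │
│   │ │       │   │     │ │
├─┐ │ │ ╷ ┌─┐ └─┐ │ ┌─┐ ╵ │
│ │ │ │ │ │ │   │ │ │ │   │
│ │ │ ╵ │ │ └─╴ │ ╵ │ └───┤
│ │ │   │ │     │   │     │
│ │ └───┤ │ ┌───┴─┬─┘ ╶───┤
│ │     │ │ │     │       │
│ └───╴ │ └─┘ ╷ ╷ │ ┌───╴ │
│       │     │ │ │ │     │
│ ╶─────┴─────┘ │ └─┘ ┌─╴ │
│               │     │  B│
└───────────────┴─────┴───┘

Counting the maze dimensions:
Rows (vertical): 10
Columns (horizontal): 13
Dimensions: 10 × 13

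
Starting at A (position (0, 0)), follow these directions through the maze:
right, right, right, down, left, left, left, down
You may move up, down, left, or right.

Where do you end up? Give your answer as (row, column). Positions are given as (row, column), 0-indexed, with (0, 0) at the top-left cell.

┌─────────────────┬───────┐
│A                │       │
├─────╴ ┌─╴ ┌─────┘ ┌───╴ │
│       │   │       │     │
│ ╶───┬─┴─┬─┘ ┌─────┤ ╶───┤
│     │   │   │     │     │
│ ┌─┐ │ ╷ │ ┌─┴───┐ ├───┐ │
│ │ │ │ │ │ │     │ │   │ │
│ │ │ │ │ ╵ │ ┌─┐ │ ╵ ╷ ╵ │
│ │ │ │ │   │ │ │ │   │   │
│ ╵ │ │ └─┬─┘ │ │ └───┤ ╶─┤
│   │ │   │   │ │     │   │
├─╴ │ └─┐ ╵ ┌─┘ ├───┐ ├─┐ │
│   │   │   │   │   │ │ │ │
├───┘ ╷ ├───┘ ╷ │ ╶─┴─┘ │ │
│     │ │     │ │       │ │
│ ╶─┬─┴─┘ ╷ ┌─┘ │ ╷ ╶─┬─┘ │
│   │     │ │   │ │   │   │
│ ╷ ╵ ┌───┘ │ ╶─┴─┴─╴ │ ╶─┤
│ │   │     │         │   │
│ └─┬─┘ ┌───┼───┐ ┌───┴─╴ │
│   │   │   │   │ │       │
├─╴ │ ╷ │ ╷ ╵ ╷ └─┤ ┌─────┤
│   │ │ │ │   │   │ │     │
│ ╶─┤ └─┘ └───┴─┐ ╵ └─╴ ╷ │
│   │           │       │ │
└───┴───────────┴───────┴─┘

Following directions step by step:
Start: (0, 0)
  right: (0, 0) → (0, 1)
  right: (0, 1) → (0, 2)
  right: (0, 2) → (0, 3)
  down: (0, 3) → (1, 3)
  left: (1, 3) → (1, 2)
  left: (1, 2) → (1, 1)
  left: (1, 1) → (1, 0)
  down: (1, 0) → (2, 0)
Final position: (2, 0)

Path taken:

┌─────────────────┬───────┐
│A → → ↓          │       │
├─────╴ ┌─╴ ┌─────┘ ┌───╴ │
│↓ ← ← ↲│   │       │     │
│ ╶───┬─┴─┬─┘ ┌─────┤ ╶───┤
│B    │   │   │     │     │
│ ┌─┐ │ ╷ │ ┌─┴───┐ ├───┐ │
│ │ │ │ │ │ │     │ │   │ │
│ │ │ │ │ ╵ │ ┌─┐ │ ╵ ╷ ╵ │
│ │ │ │ │   │ │ │ │   │   │
│ ╵ │ │ └─┬─┘ │ │ └───┤ ╶─┤
│   │ │   │   │ │     │   │
├─╴ │ └─┐ ╵ ┌─┘ ├───┐ ├─┐ │
│   │   │   │   │   │ │ │ │
├───┘ ╷ ├───┘ ╷ │ ╶─┴─┘ │ │
│     │ │     │ │       │ │
│ ╶─┬─┴─┘ ╷ ┌─┘ │ ╷ ╶─┬─┘ │
│   │     │ │   │ │   │   │
│ ╷ ╵ ┌───┘ │ ╶─┴─┴─╴ │ ╶─┤
│ │   │     │         │   │
│ └─┬─┘ ┌───┼───┐ ┌───┴─╴ │
│   │   │   │   │ │       │
├─╴ │ ╷ │ ╷ ╵ ╷ └─┤ ┌─────┤
│   │ │ │ │   │   │ │     │
│ ╶─┤ └─┘ └───┴─┐ ╵ └─╴ ╷ │
│   │           │       │ │
└───┴───────────┴───────┴─┘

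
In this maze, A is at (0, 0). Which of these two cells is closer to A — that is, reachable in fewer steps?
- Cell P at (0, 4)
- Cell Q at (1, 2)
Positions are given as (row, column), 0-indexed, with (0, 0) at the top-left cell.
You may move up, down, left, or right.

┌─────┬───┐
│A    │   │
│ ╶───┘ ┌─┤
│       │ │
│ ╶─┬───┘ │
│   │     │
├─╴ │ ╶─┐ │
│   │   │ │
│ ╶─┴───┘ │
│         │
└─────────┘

Shortest path A → P at (0, 4): 6 steps
Shortest path A → Q at (1, 2): 3 steps

Q is closer (3 steps vs 6 steps).

Path to P:

┌─────┬───┐
│A    │↱ P│
│ ╶───┘ ┌─┤
│↳ → → ↑│ │
│ ╶─┬───┘ │
│   │     │
├─╴ │ ╶─┐ │
│   │   │ │
│ ╶─┴───┘ │
│         │
└─────────┘

Path to Q:

┌─────┬───┐
│A    │   │
│ ╶───┘ ┌─┤
│↳ → Q  │ │
│ ╶─┬───┘ │
│   │     │
├─╴ │ ╶─┐ │
│   │   │ │
│ ╶─┴───┘ │
│         │
└─────────┘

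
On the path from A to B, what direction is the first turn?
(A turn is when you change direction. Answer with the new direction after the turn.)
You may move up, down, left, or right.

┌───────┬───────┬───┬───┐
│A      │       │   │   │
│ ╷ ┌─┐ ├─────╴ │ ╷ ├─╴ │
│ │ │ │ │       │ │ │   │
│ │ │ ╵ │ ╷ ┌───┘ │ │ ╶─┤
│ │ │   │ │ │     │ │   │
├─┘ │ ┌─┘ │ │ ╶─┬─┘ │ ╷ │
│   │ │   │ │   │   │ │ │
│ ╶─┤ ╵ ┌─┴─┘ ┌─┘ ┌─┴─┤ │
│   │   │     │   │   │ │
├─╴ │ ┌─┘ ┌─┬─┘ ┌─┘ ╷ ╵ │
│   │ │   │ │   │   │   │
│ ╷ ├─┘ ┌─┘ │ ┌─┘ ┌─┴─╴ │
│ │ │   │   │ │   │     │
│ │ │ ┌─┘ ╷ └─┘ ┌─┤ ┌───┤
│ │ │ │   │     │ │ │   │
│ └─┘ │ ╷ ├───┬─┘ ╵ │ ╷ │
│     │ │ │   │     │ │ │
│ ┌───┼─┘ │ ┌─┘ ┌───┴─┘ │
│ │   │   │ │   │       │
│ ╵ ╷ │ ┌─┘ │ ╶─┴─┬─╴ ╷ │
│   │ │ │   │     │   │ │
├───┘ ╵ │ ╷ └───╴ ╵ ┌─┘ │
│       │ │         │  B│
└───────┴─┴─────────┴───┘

Directions: right, down, down, down, left, down, right, down, left, down, down, down, down, down, right, up, right, down, down, right, up, up, right, up, up, up, right, down, right, right, up, right, up, right, up, right, down, right, down, left, left, down, down, left, left, down, left, down, right, right, down, right, up, right, up, right, down, down
First turn direction: down

Solution:

┌───────┬───────┬───┬───┐
│A ↓    │       │   │   │
│ ╷ ┌─┐ ├─────╴ │ ╷ ├─╴ │
│ │↓│ │ │       │ │ │   │
│ │ │ ╵ │ ╷ ┌───┘ │ │ ╶─┤
│ │↓│   │ │ │     │ │   │
├─┘ │ ┌─┘ │ │ ╶─┬─┘ │ ╷ │
│↓ ↲│ │   │ │   │   │ │ │
│ ╶─┤ ╵ ┌─┴─┘ ┌─┘ ┌─┴─┤ │
│↳ ↓│   │     │   │↱ ↓│ │
├─╴ │ ┌─┘ ┌─┬─┘ ┌─┘ ╷ ╵ │
│↓ ↲│ │   │ │   │↱ ↑│↳ ↓│
│ ╷ ├─┘ ┌─┘ │ ┌─┘ ┌─┴─╴ │
│↓│ │   │↱ ↓│ │↱ ↑│↓ ← ↲│
│ │ │ ┌─┘ ╷ └─┘ ┌─┤ ┌───┤
│↓│ │ │  ↑│↳ → ↑│ │↓│   │
│ └─┘ │ ╷ ├───┬─┘ ╵ │ ╷ │
│↓    │ │↑│   │↓ ← ↲│ │ │
│ ┌───┼─┘ │ ┌─┘ ┌───┴─┘ │
│↓│↱ ↓│↱ ↑│ │↓ ↲│    ↱ ↓│
│ ╵ ╷ │ ┌─┘ │ ╶─┴─┬─╴ ╷ │
│↳ ↑│↓│↑│   │↳ → ↓│↱ ↑│↓│
├───┘ ╵ │ ╷ └───╴ ╵ ┌─┘ │
│    ↳ ↑│ │      ↳ ↑│  B│
└───────┴─┴─────────┴───┘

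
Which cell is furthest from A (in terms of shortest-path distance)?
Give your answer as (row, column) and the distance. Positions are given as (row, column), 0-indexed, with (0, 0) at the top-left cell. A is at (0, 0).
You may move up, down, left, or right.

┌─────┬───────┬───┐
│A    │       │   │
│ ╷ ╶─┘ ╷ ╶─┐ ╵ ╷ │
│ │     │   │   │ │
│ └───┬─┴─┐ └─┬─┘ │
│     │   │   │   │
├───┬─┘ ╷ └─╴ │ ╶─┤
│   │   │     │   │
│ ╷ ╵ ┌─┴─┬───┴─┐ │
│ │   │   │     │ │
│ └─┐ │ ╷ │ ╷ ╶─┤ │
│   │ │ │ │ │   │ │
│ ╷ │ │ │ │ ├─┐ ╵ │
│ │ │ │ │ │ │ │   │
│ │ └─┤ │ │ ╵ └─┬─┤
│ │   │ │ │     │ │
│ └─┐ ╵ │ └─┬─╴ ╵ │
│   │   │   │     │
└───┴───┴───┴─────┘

Computing BFS distances from A to all cells:
Furthest cell: (8, 5)
Distance: 39 steps

Path from A to the furthest cell:

┌─────┬───────┬───┐
│A ↓  │↱ ↓    │   │
│ ╷ ╶─┘ ╷ ╶─┐ ╵ ╷ │
│ │↳ → ↑│↳ ↓│   │ │
│ └───┬─┴─┐ └─┬─┘ │
│     │↓ ↰│↳ ↓│   │
├───┬─┘ ╷ └─╴ │ ╶─┤
│↓ ↰│↓ ↲│↑ ← ↲│   │
│ ╷ ╵ ┌─┴─┬───┴─┐ │
│↓│↑ ↲│↱ ↓│     │ │
│ └─┐ │ ╷ │ ╷ ╶─┤ │
│↳ ↓│ │↑│↓│ │   │ │
│ ╷ │ │ │ │ ├─┐ ╵ │
│ │↓│ │↑│↓│ │ │   │
│ │ └─┤ │ │ ╵ └─┬─┤
│ │↳ ↓│↑│↓│     │ │
│ └─┐ ╵ │ └─┬─╴ ╵ │
│   │↳ ↑│↳ B│     │
└───┴───┴───┴─────┘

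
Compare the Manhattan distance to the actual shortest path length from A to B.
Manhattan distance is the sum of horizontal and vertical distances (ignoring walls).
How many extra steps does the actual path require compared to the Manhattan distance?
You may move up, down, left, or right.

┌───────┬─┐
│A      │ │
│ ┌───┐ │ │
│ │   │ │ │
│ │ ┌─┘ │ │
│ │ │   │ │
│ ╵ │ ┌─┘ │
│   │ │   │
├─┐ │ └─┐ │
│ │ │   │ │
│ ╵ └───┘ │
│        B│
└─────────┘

Manhattan distance: |5 - 0| + |4 - 0| = 9
Actual path length: 9
Extra steps: 9 - 9 = 0

Solution:

┌───────┬─┐
│A      │ │
│ ┌───┐ │ │
│↓│   │ │ │
│ │ ┌─┘ │ │
│↓│ │   │ │
│ ╵ │ ┌─┘ │
│↳ ↓│ │   │
├─┐ │ └─┐ │
│ │↓│   │ │
│ ╵ └───┘ │
│  ↳ → → B│
└─────────┘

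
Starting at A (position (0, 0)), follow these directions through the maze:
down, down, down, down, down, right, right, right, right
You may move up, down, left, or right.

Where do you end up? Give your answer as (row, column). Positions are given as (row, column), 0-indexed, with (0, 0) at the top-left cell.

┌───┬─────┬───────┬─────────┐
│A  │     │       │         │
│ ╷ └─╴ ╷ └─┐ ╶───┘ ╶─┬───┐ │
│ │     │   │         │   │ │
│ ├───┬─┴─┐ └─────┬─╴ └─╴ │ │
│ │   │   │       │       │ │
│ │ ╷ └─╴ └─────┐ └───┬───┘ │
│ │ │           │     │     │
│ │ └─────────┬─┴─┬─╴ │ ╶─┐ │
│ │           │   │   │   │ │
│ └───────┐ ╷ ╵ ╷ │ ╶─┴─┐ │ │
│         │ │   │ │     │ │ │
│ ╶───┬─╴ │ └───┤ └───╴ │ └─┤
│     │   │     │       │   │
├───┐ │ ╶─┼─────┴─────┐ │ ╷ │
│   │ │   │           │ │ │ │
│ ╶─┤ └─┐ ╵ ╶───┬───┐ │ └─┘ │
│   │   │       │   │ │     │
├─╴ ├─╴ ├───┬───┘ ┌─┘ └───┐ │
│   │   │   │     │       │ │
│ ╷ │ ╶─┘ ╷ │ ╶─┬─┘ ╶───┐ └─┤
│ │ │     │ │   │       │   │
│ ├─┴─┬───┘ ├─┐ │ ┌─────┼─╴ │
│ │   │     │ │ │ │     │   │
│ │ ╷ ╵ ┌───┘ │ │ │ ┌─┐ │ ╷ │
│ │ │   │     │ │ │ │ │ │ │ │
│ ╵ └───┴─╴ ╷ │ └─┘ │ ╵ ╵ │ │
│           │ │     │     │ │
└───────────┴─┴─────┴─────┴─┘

Following directions step by step:
Start: (0, 0)
  down: (0, 0) → (1, 0)
  down: (1, 0) → (2, 0)
  down: (2, 0) → (3, 0)
  down: (3, 0) → (4, 0)
  down: (4, 0) → (5, 0)
  right: (5, 0) → (5, 1)
  right: (5, 1) → (5, 2)
  right: (5, 2) → (5, 3)
  right: (5, 3) → (5, 4)
Final position: (5, 4)

Path taken:

┌───┬─────┬───────┬─────────┐
│A  │     │       │         │
│ ╷ └─╴ ╷ └─┐ ╶───┘ ╶─┬───┐ │
│↓│     │   │         │   │ │
│ ├───┬─┴─┐ └─────┬─╴ └─╴ │ │
│↓│   │   │       │       │ │
│ │ ╷ └─╴ └─────┐ └───┬───┘ │
│↓│ │           │     │     │
│ │ └─────────┬─┴─┬─╴ │ ╶─┐ │
│↓│           │   │   │   │ │
│ └───────┐ ╷ ╵ ╷ │ ╶─┴─┐ │ │
│↳ → → → B│ │   │ │     │ │ │
│ ╶───┬─╴ │ └───┤ └───╴ │ └─┤
│     │   │     │       │   │
├───┐ │ ╶─┼─────┴─────┐ │ ╷ │
│   │ │   │           │ │ │ │
│ ╶─┤ └─┐ ╵ ╶───┬───┐ │ └─┘ │
│   │   │       │   │ │     │
├─╴ ├─╴ ├───┬───┘ ┌─┘ └───┐ │
│   │   │   │     │       │ │
│ ╷ │ ╶─┘ ╷ │ ╶─┬─┘ ╶───┐ └─┤
│ │ │     │ │   │       │   │
│ ├─┴─┬───┘ ├─┐ │ ┌─────┼─╴ │
│ │   │     │ │ │ │     │   │
│ │ ╷ ╵ ┌───┘ │ │ │ ┌─┐ │ ╷ │
│ │ │   │     │ │ │ │ │ │ │ │
│ ╵ └───┴─╴ ╷ │ └─┘ │ ╵ ╵ │ │
│           │ │     │     │ │
└───────────┴─┴─────┴─────┴─┘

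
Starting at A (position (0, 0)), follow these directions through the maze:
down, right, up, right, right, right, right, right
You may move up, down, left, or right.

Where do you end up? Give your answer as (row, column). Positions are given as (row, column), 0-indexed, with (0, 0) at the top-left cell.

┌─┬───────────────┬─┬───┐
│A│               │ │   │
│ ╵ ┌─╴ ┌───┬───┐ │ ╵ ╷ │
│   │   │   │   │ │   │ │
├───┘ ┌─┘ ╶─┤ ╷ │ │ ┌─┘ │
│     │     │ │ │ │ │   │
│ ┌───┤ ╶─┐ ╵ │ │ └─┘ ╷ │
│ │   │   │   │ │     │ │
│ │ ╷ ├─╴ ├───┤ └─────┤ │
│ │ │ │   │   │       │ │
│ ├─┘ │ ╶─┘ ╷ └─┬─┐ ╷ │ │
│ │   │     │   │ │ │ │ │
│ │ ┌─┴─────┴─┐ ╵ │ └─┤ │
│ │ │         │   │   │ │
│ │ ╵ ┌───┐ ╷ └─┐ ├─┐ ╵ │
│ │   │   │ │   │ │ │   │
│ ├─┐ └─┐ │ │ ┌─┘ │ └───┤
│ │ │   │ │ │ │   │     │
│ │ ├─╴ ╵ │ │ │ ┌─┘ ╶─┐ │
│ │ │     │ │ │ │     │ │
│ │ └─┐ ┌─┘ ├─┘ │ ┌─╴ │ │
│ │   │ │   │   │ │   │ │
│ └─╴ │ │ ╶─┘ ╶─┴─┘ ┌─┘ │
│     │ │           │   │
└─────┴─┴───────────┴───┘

Following directions step by step:
Start: (0, 0)
  down: (0, 0) → (1, 0)
  right: (1, 0) → (1, 1)
  up: (1, 1) → (0, 1)
  right: (0, 1) → (0, 2)
  right: (0, 2) → (0, 3)
  right: (0, 3) → (0, 4)
  right: (0, 4) → (0, 5)
  right: (0, 5) → (0, 6)
Final position: (0, 6)

Path taken:

┌─┬───────────────┬─┬───┐
│A│↱ → → → → B    │ │   │
│ ╵ ┌─╴ ┌───┬───┐ │ ╵ ╷ │
│↳ ↑│   │   │   │ │   │ │
├───┘ ┌─┘ ╶─┤ ╷ │ │ ┌─┘ │
│     │     │ │ │ │ │   │
│ ┌───┤ ╶─┐ ╵ │ │ └─┘ ╷ │
│ │   │   │   │ │     │ │
│ │ ╷ ├─╴ ├───┤ └─────┤ │
│ │ │ │   │   │       │ │
│ ├─┘ │ ╶─┘ ╷ └─┬─┐ ╷ │ │
│ │   │     │   │ │ │ │ │
│ │ ┌─┴─────┴─┐ ╵ │ └─┤ │
│ │ │         │   │   │ │
│ │ ╵ ┌───┐ ╷ └─┐ ├─┐ ╵ │
│ │   │   │ │   │ │ │   │
│ ├─┐ └─┐ │ │ ┌─┘ │ └───┤
│ │ │   │ │ │ │   │     │
│ │ ├─╴ ╵ │ │ │ ┌─┘ ╶─┐ │
│ │ │     │ │ │ │     │ │
│ │ └─┐ ┌─┘ ├─┘ │ ┌─╴ │ │
│ │   │ │   │   │ │   │ │
│ └─╴ │ │ ╶─┘ ╶─┴─┘ ┌─┘ │
│     │ │           │   │
└─────┴─┴───────────┴───┘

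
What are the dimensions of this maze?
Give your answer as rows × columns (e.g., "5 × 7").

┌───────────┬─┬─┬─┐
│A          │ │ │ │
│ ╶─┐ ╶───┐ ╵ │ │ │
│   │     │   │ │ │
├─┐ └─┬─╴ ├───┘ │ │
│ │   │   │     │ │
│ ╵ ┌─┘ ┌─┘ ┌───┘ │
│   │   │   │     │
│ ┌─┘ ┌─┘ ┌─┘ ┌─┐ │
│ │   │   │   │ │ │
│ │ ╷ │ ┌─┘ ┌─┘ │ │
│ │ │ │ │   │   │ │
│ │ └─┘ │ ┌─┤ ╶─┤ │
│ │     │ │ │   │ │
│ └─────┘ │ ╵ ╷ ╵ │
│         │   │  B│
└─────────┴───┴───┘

Counting the maze dimensions:
Rows (vertical): 8
Columns (horizontal): 9
Dimensions: 8 × 9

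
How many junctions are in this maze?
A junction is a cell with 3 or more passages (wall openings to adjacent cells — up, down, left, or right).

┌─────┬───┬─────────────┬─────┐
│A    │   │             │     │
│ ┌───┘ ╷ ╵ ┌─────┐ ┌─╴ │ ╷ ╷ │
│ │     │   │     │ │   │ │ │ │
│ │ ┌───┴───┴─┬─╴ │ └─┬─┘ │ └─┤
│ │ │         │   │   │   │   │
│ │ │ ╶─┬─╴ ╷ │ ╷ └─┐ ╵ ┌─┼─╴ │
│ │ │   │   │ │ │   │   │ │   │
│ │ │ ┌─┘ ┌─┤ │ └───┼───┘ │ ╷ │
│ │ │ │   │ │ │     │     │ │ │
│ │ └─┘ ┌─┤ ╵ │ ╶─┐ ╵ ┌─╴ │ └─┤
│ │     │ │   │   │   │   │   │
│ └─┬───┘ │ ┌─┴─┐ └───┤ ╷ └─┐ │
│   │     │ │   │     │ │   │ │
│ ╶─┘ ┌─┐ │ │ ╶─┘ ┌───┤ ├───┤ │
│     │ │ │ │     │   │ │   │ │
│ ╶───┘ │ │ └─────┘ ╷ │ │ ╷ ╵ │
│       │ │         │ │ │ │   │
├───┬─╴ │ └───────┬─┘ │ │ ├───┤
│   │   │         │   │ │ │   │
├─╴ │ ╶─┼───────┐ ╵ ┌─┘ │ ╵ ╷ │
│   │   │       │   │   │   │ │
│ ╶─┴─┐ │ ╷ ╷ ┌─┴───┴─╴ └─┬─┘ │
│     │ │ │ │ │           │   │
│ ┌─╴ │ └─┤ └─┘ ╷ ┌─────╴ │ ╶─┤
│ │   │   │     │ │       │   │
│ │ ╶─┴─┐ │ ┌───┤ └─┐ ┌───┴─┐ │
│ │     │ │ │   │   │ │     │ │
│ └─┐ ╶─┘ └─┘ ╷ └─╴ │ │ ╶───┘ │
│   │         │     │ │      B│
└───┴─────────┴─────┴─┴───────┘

Checking each cell for number of passages:

Junctions found (3+ passages):
  (0, 9): 3 passages
  (0, 13): 3 passages
  (2, 5): 3 passages
  (2, 8): 3 passages
  (3, 2): 3 passages
  (3, 14): 3 passages
  (4, 7): 3 passages
  (4, 12): 3 passages
  (5, 5): 3 passages
  (5, 12): 3 passages
  (6, 0): 3 passages
  (6, 4): 3 passages
  (6, 8): 3 passages
  (7, 0): 3 passages
  (8, 3): 3 passages
  (10, 5): 3 passages
  (10, 6): 3 passages
  (10, 11): 3 passages
  (11, 0): 3 passages
  (11, 8): 3 passages
  (11, 11): 3 passages
  (12, 5): 3 passages
  (12, 10): 3 passages
  (13, 2): 3 passages
  (14, 4): 3 passages
Total junctions: 25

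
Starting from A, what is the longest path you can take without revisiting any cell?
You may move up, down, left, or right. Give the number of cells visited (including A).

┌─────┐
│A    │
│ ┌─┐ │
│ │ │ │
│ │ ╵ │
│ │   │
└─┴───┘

Finding longest simple path using DFS:
Start: (0, 0)
Longest path visits 7 cells
Path: A → right → right → down → down → left → up

Solution:

┌─────┐
│A → ↓│
│ ┌─┐ │
│ │B│↓│
│ │ ╵ │
│ │↑ ↲│
└─┴───┘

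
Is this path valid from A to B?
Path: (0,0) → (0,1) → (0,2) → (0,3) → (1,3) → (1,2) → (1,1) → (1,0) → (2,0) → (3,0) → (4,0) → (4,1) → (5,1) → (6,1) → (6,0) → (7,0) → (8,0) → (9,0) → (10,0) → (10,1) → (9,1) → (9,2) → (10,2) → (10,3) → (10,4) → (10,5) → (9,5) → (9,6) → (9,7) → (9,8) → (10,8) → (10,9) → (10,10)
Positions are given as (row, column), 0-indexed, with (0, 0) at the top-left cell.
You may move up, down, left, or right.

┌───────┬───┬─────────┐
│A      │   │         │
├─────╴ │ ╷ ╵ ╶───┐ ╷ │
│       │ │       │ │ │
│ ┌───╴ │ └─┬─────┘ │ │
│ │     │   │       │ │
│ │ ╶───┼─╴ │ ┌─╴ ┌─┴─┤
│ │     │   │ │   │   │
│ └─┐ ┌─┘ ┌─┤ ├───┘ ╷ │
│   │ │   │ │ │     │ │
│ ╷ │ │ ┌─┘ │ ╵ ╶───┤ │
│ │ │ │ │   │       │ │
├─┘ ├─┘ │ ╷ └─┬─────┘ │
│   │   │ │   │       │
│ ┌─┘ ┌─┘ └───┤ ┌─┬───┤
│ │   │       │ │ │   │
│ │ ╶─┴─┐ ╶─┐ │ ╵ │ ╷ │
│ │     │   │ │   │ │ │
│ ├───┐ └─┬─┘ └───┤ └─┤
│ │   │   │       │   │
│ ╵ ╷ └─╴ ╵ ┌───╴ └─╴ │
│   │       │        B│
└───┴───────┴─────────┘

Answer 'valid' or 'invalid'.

Checking path validity:
Result: All consecutive moves are passable.

valid

Correct solution:

┌───────┬───┬─────────┐
│A → → ↓│   │         │
├─────╴ │ ╷ ╵ ╶───┐ ╷ │
│↓ ← ← ↲│ │       │ │ │
│ ┌───╴ │ └─┬─────┘ │ │
│↓│     │   │       │ │
│ │ ╶───┼─╴ │ ┌─╴ ┌─┴─┤
│↓│     │   │ │   │   │
│ └─┐ ┌─┘ ┌─┤ ├───┘ ╷ │
│↳ ↓│ │   │ │ │     │ │
│ ╷ │ │ ┌─┘ │ ╵ ╶───┤ │
│ │↓│ │ │   │       │ │
├─┘ ├─┘ │ ╷ └─┬─────┘ │
│↓ ↲│   │ │   │       │
│ ┌─┘ ┌─┘ └───┤ ┌─┬───┤
│↓│   │       │ │ │   │
│ │ ╶─┴─┐ ╶─┐ │ ╵ │ ╷ │
│↓│     │   │ │   │ │ │
│ ├───┐ └─┬─┘ └───┤ └─┤
│↓│↱ ↓│   │↱ → → ↓│   │
│ ╵ ╷ └─╴ ╵ ┌───╴ └─╴ │
│↳ ↑│↳ → → ↑│    ↳ → B│
└───┴───────┴─────────┘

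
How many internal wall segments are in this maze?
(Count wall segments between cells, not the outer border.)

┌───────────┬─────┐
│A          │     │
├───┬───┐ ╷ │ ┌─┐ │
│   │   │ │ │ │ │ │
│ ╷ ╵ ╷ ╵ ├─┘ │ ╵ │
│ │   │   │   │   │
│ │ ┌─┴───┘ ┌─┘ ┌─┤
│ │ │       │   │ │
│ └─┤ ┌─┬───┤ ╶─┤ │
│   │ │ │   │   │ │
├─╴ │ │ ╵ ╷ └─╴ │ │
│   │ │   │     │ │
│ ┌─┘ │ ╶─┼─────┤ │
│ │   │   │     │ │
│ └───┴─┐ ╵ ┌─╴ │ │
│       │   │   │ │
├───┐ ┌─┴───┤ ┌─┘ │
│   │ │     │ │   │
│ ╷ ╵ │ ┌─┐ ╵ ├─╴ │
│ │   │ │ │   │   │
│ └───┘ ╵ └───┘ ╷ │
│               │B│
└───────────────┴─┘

Counting internal wall segments:
Total internal walls: 80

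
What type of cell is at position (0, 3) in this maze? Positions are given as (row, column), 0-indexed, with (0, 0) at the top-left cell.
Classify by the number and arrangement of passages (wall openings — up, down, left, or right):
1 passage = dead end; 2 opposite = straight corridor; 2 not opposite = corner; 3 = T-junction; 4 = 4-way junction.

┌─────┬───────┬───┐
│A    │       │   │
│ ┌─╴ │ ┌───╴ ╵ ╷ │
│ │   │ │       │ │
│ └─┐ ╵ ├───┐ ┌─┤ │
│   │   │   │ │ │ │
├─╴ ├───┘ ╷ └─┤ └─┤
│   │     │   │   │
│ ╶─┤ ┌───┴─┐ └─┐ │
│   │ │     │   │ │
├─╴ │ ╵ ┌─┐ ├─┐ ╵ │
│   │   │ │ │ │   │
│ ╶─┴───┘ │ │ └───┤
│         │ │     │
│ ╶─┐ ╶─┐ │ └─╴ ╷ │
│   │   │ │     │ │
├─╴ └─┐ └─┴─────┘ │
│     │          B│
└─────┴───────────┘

Checking cell at (0, 3):
Number of passages: 2
Cell type: corner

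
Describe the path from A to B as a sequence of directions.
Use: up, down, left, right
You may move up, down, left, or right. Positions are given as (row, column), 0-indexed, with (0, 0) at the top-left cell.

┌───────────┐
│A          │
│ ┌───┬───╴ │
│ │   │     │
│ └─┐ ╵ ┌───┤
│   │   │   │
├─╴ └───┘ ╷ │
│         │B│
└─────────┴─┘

Finding the path and converting it to directions:
Path through cells: (0,0) → (1,0) → (2,0) → (2,1) → (3,1) → (3,2) → (3,3) → (3,4) → (2,4) → (2,5) → (3,5)
Directions: down, down, right, down, right, right, right, up, right, down

Solution:

┌───────────┐
│A          │
│ ┌───┬───╴ │
│↓│   │     │
│ └─┐ ╵ ┌───┤
│↳ ↓│   │↱ ↓│
├─╴ └───┘ ╷ │
│  ↳ → → ↑│B│
└─────────┴─┘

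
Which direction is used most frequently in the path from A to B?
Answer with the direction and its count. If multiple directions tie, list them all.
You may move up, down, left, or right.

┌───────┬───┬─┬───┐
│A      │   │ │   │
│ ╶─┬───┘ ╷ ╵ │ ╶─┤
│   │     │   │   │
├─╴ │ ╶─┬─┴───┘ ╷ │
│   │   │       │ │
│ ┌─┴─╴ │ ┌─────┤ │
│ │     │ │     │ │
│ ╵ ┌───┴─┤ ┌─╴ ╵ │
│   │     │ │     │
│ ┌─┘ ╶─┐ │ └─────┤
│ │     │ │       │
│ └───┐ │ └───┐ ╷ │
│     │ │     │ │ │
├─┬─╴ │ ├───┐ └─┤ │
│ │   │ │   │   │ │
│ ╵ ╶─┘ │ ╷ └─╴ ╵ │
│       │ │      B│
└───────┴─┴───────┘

Directions: down, right, down, left, down, down, down, down, right, right, down, left, down, right, right, up, up, up, left, up, right, right, down, down, right, right, down, right, down, right
Counts: {'down': 12, 'right': 11, 'left': 3, 'up': 4}
Most common: down (12 times)

Solution:

┌───────┬───┬─┬───┐
│A      │   │ │   │
│ ╶─┬───┘ ╷ ╵ │ ╶─┤
│↳ ↓│     │   │   │
├─╴ │ ╶─┬─┴───┘ ╷ │
│↓ ↲│   │       │ │
│ ┌─┴─╴ │ ┌─────┤ │
│↓│     │ │     │ │
│ ╵ ┌───┴─┤ ┌─╴ ╵ │
│↓  │↱ → ↓│ │     │
│ ┌─┘ ╶─┐ │ └─────┤
│↓│  ↑ ↰│↓│       │
│ └───┐ │ └───┐ ╷ │
│↳ → ↓│↑│↳ → ↓│ │ │
├─┬─╴ │ ├───┐ └─┤ │
│ │↓ ↲│↑│   │↳ ↓│ │
│ ╵ ╶─┘ │ ╷ └─╴ ╵ │
│  ↳ → ↑│ │    ↳ B│
└───────┴─┴───────┘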